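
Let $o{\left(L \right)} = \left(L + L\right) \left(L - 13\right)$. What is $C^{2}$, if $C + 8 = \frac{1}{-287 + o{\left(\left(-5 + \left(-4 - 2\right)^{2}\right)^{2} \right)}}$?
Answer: $\frac{212405877370801}{3318842289361} \approx 64.0$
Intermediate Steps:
$o{\left(L \right)} = 2 L \left(-13 + L\right)$
$C = - \frac{14574151}{1821769}$ ($C = -8 + \frac{1}{-287 + 2 \left(-5 + \left(-4 - 2\right)^{2}\right)^{2} \left(-13 + \left(-5 + \left(-4 - 2\right)^{2}\right)^{2}\right)} = -8 + \frac{1}{-287 + 2 \left(-5 + \left(-6\right)^{2}\right)^{2} \left(-13 + \left(-5 + \left(-6\right)^{2}\right)^{2}\right)} = -8 + \frac{1}{-287 + 2 \left(-5 + 36\right)^{2} \left(-13 + \left(-5 + 36\right)^{2}\right)} = -8 + \frac{1}{-287 + 2 \cdot 31^{2} \left(-13 + 31^{2}\right)} = -8 + \frac{1}{-287 + 2 \cdot 961 \left(-13 + 961\right)} = -8 + \frac{1}{-287 + 2 \cdot 961 \cdot 948} = -8 + \frac{1}{-287 + 1822056} = -8 + \frac{1}{1821769} = - \frac{14574151}{1821769} \approx -8.0$)
$C^{2} = \left(- \frac{14574151}{1821769}\right)^{2} = \frac{212405877370801}{3318842289361}$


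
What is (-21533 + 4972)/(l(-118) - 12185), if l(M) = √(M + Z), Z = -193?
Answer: 201795785/148474536 + 16561*I*√311/148474536 ≈ 1.3591 + 0.001967*I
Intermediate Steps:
l(M) = √(-193 + M) (l(M) = √(M - 193) = √(-193 + M))
(-21533 + 4972)/(l(-118) - 12185) = (-21533 + 4972)/(√(-193 - 118) - 12185) = -16561/(√(-311) - 12185) = -16561/(I*√311 - 12185) = -16561/(-12185 + I*√311)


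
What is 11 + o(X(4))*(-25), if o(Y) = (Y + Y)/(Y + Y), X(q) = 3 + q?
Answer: -14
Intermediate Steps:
o(Y) = 1 (o(Y) = (2*Y)/((2*Y)) = (2*Y)*(1/(2*Y)) = 1)
11 + o(X(4))*(-25) = 11 + 1*(-25) = 11 - 25 = -14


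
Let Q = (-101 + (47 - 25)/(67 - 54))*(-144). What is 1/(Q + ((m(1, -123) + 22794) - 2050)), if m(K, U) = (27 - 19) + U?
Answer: 13/454081 ≈ 2.8629e-5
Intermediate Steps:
m(K, U) = 8 + U
Q = 185904/13 (Q = (-101 + 22/13)*(-144) = -1291/13*(-144) = 185904/13 ≈ 14300.)
1/(Q + ((m(1, -123) + 22794) - 2050)) = 1/(185904/13 + (((8 - 123) + 22794) - 2050)) = 1/(185904/13 + ((-115 + 22794) - 2050)) = 1/(185904/13 + (22679 - 2050)) = 1/(185904/13 + 20629) = 1/(454081/13) = 13/454081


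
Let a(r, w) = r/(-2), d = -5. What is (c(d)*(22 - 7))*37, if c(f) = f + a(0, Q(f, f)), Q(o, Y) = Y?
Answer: -2775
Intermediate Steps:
a(r, w) = -r/2 (a(r, w) = r*(-½) = -r/2)
c(f) = f (c(f) = f - ½*0 = f + 0 = f)
(c(d)*(22 - 7))*37 = -5*(22 - 7)*37 = -5*15*37 = -75*37 = -2775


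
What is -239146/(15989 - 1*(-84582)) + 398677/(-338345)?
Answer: -121009197937/34027694995 ≈ -3.5562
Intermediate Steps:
-239146/(15989 - 1*(-84582)) + 398677/(-338345) = -239146/(15989 + 84582) + 398677*(-1/338345) = -239146/100571 - 398677/338345 = -121009197937/34027694995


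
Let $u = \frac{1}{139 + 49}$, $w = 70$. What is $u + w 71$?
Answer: $\frac{934361}{188} \approx 4970.0$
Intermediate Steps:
$u = \frac{1}{188} \approx 0.0053191$
$u + w 71 = \frac{1}{188} + 70 \cdot 71 = \frac{1}{188} + 4970 = \frac{934361}{188}$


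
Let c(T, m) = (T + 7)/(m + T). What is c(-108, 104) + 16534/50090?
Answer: 2562613/100180 ≈ 25.580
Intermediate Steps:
c(T, m) = (7 + T)/(T + m)
c(-108, 104) + 16534/50090 = (7 - 108)/(-108 + 104) + 16534/50090 = -101/(-4) + 16534*(1/50090) = -¼*(-101) + 8267/25045 = 101/4 + 8267/25045 = 2562613/100180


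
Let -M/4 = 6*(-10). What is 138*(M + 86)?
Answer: 44988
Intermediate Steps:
M = 240 (M = -24*(-10) = -4*(-60) = 240)
138*(M + 86) = 138*(240 + 86) = 138*326 = 44988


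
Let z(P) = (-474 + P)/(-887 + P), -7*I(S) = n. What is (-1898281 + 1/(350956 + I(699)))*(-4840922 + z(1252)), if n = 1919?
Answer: 8233653700203970404912/895992145 ≈ 9.1894e+12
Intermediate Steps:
I(S) = -1919/7 (I(S) = -⅐*1919 = -1919/7)
z(P) = (-474 + P)/(-887 + P)
(-1898281 + 1/(350956 + I(699)))*(-4840922 + z(1252)) = (-1898281 + 1/(350956 - 1919/7))*(-4840922 + (-474 + 1252)/(-887 + 1252)) = (-1898281 + 1/(2454773/7))*(-4840922 + 778/365) = (-1898281 + 7/2454773)*(-4840922 + (1/365)*778) = -4659848945206*(-4840922 + 778/365)/2454773 = -4659848945206/2454773*(-1766935752/365) = 8233653700203970404912/895992145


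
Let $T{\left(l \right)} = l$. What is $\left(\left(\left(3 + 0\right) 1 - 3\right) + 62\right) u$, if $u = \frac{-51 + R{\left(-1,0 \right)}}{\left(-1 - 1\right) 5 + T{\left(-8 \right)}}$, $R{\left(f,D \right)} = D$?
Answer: $\frac{527}{3} \approx 175.67$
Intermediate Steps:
$u = \frac{17}{6}$ ($u = \frac{-51 + 0}{\left(-1 - 1\right) 5 - 8} = - \frac{51}{\left(-2\right) 5 - 8} = - \frac{51}{-10 - 8} = - \frac{51}{-18} = \left(-51\right) \left(- \frac{1}{18}\right) = \frac{17}{6} \approx 2.8333$)
$\left(\left(\left(3 + 0\right) 1 - 3\right) + 62\right) u = \left(\left(\left(3 + 0\right) 1 - 3\right) + 62\right) \frac{17}{6} = \left(\left(3 \cdot 1 - 3\right) + 62\right) \frac{17}{6} = \left(\left(3 - 3\right) + 62\right) \frac{17}{6} = \left(0 + 62\right) \frac{17}{6} = 62 \cdot \frac{17}{6} = \frac{527}{3}$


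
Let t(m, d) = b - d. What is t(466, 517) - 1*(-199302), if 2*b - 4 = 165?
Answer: 397739/2 ≈ 1.9887e+5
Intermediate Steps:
b = 169/2 (b = 2 + (½)*165 = 2 + 165/2 = 169/2 ≈ 84.500)
t(m, d) = 169/2 - d
t(466, 517) - 1*(-199302) = (169/2 - 1*517) - 1*(-199302) = (169/2 - 517) + 199302 = -865/2 + 199302 = 397739/2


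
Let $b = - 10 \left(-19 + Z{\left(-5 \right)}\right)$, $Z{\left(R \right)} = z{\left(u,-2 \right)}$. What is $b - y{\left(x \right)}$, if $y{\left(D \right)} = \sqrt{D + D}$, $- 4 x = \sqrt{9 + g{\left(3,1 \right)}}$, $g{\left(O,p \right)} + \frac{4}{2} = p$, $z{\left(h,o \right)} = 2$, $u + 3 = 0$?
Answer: $170 - i \sqrt[4]{2} \approx 170.0 - 1.1892 i$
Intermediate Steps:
$u = -3$ ($u = -3 + 0 = -3$)
$Z{\left(R \right)} = 2$
$g{\left(O,p \right)} = -2 + p$
$b = 170$ ($b = - 10 \left(-19 + 2\right) = \left(-10\right) \left(-17\right) = 170$)
$x = - \frac{\sqrt{2}}{2}$ ($x = - \frac{\sqrt{9 + \left(-2 + 1\right)}}{4} = - \frac{\sqrt{9 - 1}}{4} = - \frac{\sqrt{8}}{4} = - \frac{2 \sqrt{2}}{4} = - \frac{\sqrt{2}}{2} \approx -0.70711$)
$y{\left(D \right)} = \sqrt{2} \sqrt{D}$ ($y{\left(D \right)} = \sqrt{2 D} = \sqrt{2} \sqrt{D}$)
$b - y{\left(x \right)} = 170 - \sqrt{2} \sqrt{- \frac{\sqrt{2}}{2}} = 170 - \sqrt{2} \frac{i \sqrt{2} \sqrt[4]{2}}{2} = 170 - i \sqrt[4]{2}$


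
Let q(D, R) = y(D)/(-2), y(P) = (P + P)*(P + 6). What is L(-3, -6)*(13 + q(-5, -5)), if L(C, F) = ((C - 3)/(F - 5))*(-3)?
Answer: -324/11 ≈ -29.455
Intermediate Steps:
y(P) = 2*P*(6 + P) (y(P) = (2*P)*(6 + P) = 2*P*(6 + P))
q(D, R) = -D*(6 + D) (q(D, R) = (2*D*(6 + D))/(-2) = (2*D*(6 + D))*(-½) = -D*(6 + D))
L(C, F) = -3*(-3 + C)/(-5 + F) (L(C, F) = ((-3 + C)/(-5 + F))*(-3) = -3*(-3 + C)/(-5 + F))
L(-3, -6)*(13 + q(-5, -5)) = (3*(3 - 1*(-3))/(-5 - 6))*(13 - 1*(-5)*(6 - 5)) = (3*(3 + 3)/(-11))*(13 - 1*(-5)*1) = (3*(-1/11)*6)*(13 + 5) = -18/11*18 = -324/11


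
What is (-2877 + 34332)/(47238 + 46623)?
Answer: 3495/10429 ≈ 0.33512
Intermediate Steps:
(-2877 + 34332)/(47238 + 46623) = 31455/93861 = 31455*(1/93861) = 3495/10429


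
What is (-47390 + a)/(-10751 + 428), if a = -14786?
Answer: 62176/10323 ≈ 6.0231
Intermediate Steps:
(-47390 + a)/(-10751 + 428) = (-47390 - 14786)/(-10751 + 428) = -62176/(-10323) = -62176*(-1/10323) = 62176/10323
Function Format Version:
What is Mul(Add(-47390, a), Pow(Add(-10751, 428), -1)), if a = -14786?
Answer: Rational(62176, 10323) ≈ 6.0231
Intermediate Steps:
Mul(Add(-47390, a), Pow(Add(-10751, 428), -1)) = Mul(Add(-47390, -14786), Pow(Add(-10751, 428), -1)) = Mul(-62176, Pow(-10323, -1)) = Mul(-62176, Rational(-1, 10323)) = Rational(62176, 10323)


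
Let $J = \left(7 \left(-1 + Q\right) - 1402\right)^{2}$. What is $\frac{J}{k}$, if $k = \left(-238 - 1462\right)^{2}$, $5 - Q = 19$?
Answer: $\frac{2271049}{2890000} \approx 0.78583$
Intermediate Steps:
$Q = -14$ ($Q = 5 - 19 = -14$)
$k = 2890000$ ($k = \left(-1700\right)^{2} = 2890000$)
$J = 2271049$ ($J = \left(7 \left(-1 - 14\right) - 1402\right)^{2} = \left(7 \left(-15\right) - 1402\right)^{2} = \left(-105 - 1402\right)^{2} = \left(-1507\right)^{2} = 2271049$)
$\frac{J}{k} = \frac{2271049}{2890000}$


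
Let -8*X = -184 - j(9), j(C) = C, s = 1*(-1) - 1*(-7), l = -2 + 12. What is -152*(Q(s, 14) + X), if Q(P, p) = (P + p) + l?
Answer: -8227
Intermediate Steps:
l = 10
s = 6 (s = -1 + 7 = 6)
Q(P, p) = 10 + P + p (Q(P, p) = (P + p) + 10 = 10 + P + p)
X = 193/8 (X = -(-184 - 1*9)/8 = -(-184 - 9)/8 = -⅛*(-193) = 193/8 ≈ 24.125)
-152*(Q(s, 14) + X) = -152*((10 + 6 + 14) + 193/8) = -152*(30 + 193/8) = -152*433/8 = -8227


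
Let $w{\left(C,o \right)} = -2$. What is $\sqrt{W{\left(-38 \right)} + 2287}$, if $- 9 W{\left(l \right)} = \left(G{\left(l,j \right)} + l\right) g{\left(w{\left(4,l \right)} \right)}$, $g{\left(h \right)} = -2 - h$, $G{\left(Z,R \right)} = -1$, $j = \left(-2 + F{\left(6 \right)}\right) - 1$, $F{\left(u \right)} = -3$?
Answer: $\sqrt{2287} \approx 47.823$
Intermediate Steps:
$j = -6$ ($j = \left(-2 - 3\right) - 1 = -5 - 1 = -6$)
$W{\left(l \right)} = 0$ ($W{\left(l \right)} = - \frac{\left(-1 + l\right) \left(-2 - -2\right)}{9} = - \frac{\left(-1 + l\right) \left(-2 + 2\right)}{9} = - \frac{\left(-1 + l\right) 0}{9} = \left(- \frac{1}{9}\right) 0 = 0$)
$\sqrt{W{\left(-38 \right)} + 2287} = \sqrt{0 + 2287} = \sqrt{2287}$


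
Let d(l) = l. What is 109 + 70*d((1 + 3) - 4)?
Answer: 109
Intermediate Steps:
109 + 70*d((1 + 3) - 4) = 109 + 70*((1 + 3) - 4) = 109 + 70*(4 - 4) = 109 + 70*0 = 109 + 0 = 109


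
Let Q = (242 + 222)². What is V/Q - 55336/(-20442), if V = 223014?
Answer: 4118117911/1100270208 ≈ 3.7428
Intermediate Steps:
Q = 215296 (Q = 464² = 215296)
V/Q - 55336/(-20442) = 223014/215296 - 55336/(-20442) = 223014*(1/215296) - 55336*(-1/20442) = 111507/107648 + 27668/10221 = 4118117911/1100270208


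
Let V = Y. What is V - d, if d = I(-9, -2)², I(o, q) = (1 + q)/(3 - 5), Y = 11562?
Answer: 46247/4 ≈ 11562.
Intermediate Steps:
V = 11562
I(o, q) = -½ - q/2 (I(o, q) = (1 + q)/(-2) = (1 + q)*(-½) = -½ - q/2)
d = ¼ (d = (-½ - ½*(-2))² = (-½ + 1)² = (½)² = ¼ ≈ 0.25000)
V - d = 11562 - 1*¼ = 11562 - ¼ = 46247/4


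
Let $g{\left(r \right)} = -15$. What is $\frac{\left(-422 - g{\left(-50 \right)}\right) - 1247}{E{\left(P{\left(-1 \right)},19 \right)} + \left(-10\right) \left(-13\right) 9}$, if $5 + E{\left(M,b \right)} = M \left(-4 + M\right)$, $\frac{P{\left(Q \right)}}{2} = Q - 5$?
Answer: $- \frac{1654}{1357} \approx -1.2189$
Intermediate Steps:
$P{\left(Q \right)} = -10 + 2 Q$ ($P{\left(Q \right)} = 2 \left(Q - 5\right) = 2 \left(-5 + Q\right) = -10 + 2 Q$)
$E{\left(M,b \right)} = -5 + M \left(-4 + M\right)$
$\frac{\left(-422 - g{\left(-50 \right)}\right) - 1247}{E{\left(P{\left(-1 \right)},19 \right)} + \left(-10\right) \left(-13\right) 9} = \frac{\left(-422 - -15\right) - 1247}{\left(-5 + \left(-10 + 2 \left(-1\right)\right)^{2} - 4 \left(-10 + 2 \left(-1\right)\right)\right) + \left(-10\right) \left(-13\right) 9} = \frac{\left(-422 + 15\right) - 1247}{\left(-5 + \left(-10 - 2\right)^{2} - 4 \left(-10 - 2\right)\right) + 130 \cdot 9} = \frac{-407 - 1247}{\left(-5 + \left(-12\right)^{2} - -48\right) + 1170} = - \frac{1654}{\left(-5 + 144 + 48\right) + 1170} = - \frac{1654}{187 + 1170} = - \frac{1654}{1357}$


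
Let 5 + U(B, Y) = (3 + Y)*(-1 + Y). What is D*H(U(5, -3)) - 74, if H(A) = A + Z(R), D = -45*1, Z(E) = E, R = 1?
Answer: 106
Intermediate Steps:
U(B, Y) = -5 + (-1 + Y)*(3 + Y) (U(B, Y) = -5 + (3 + Y)*(-1 + Y) = -5 + (-1 + Y)*(3 + Y))
D = -45
H(A) = 1 + A (H(A) = A + 1 = 1 + A)
D*H(U(5, -3)) - 74 = -45*(1 + (-8 + (-3)**2 + 2*(-3))) - 74 = -45*(1 + (-8 + 9 - 6)) - 74 = -45*(1 - 5) - 74 = -45*(-4) - 74 = 180 - 74 = 106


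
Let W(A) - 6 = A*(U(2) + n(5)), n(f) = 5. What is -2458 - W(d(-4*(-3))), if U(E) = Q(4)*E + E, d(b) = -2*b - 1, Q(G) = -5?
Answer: -2539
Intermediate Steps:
d(b) = -1 - 2*b
U(E) = -4*E (U(E) = -5*E + E = -4*E)
W(A) = 6 - 3*A (W(A) = 6 + A*(-4*2 + 5) = 6 + A*(-8 + 5) = 6 + A*(-3) = 6 - 3*A)
-2458 - W(d(-4*(-3))) = -2458 - (6 - 3*(-1 - (-8)*(-3))) = -2458 - (6 - 3*(-1 - 2*12)) = -2458 - (6 - 3*(-1 - 24)) = -2458 - (6 - 3*(-25)) = -2458 - (6 + 75) = -2458 - 1*81 = -2458 - 81 = -2539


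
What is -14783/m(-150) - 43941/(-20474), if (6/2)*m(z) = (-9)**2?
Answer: -301480735/552798 ≈ -545.37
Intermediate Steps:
m(z) = 27 (m(z) = (1/3)*(-9)**2 = (1/3)*81 = 27)
-14783/m(-150) - 43941/(-20474) = -14783/27 - 43941/(-20474) = -14783*1/27 - 43941*(-1/20474) = -14783/27 + 43941/20474 = -301480735/552798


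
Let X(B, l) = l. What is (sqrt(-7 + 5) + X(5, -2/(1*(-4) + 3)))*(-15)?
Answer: -30 - 15*I*sqrt(2) ≈ -30.0 - 21.213*I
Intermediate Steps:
(sqrt(-7 + 5) + X(5, -2/(1*(-4) + 3)))*(-15) = (sqrt(-7 + 5) - 2/(1*(-4) + 3))*(-15) = (sqrt(-2) - 2/(-4 + 3))*(-15) = (I*sqrt(2) - 2/(-1))*(-15) = (I*sqrt(2) - 2*(-1))*(-15) = (I*sqrt(2) + 2)*(-15) = (2 + I*sqrt(2))*(-15) = -30 - 15*I*sqrt(2)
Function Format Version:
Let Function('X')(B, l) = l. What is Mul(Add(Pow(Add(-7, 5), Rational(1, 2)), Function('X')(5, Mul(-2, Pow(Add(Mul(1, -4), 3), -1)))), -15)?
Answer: Add(-30, Mul(-15, I, Pow(2, Rational(1, 2)))) ≈ Add(-30.000, Mul(-21.213, I))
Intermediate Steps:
Mul(Add(Pow(Add(-7, 5), Rational(1, 2)), Function('X')(5, Mul(-2, Pow(Add(Mul(1, -4), 3), -1)))), -15) = Mul(Add(Pow(Add(-7, 5), Rational(1, 2)), Mul(-2, Pow(Add(Mul(1, -4), 3), -1))), -15) = Mul(Add(Pow(-2, Rational(1, 2)), Mul(-2, Pow(Add(-4, 3), -1))), -15) = Mul(Add(Mul(I, Pow(2, Rational(1, 2))), Mul(-2, Pow(-1, -1))), -15) = Mul(Add(Mul(I, Pow(2, Rational(1, 2))), Mul(-2, -1)), -15) = Mul(Add(Mul(I, Pow(2, Rational(1, 2))), 2), -15) = Mul(Add(2, Mul(I, Pow(2, Rational(1, 2)))), -15) = Add(-30, Mul(-15, I, Pow(2, Rational(1, 2))))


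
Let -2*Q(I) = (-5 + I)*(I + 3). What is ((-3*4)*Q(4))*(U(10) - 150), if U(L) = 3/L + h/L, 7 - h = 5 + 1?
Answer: 31416/5 ≈ 6283.2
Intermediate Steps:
h = 1 (h = 7 - (5 + 1) = 7 - 1*6 = 7 - 6 = 1)
Q(I) = -(-5 + I)*(3 + I)/2 (Q(I) = -(-5 + I)*(I + 3)/2 = -(-5 + I)*(3 + I)/2)
U(L) = 4/L (U(L) = 3/L + 1/L = 4/L)
((-3*4)*Q(4))*(U(10) - 150) = ((-3*4)*(15/2 + 4 - ½*4²))*(4/10 - 150) = (-12*(15/2 + 4 - ½*16))*(4*(⅒) - 150) = (-12*(15/2 + 4 - 8))*(⅖ - 150) = -12*7/2*(-748/5) = -42*(-748/5) = 31416/5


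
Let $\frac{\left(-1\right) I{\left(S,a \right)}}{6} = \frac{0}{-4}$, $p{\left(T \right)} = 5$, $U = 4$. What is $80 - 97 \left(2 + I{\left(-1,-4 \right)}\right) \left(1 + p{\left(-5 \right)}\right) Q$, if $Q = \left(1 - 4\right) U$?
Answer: $14048$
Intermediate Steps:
$I{\left(S,a \right)} = 0$ ($I{\left(S,a \right)} = - 6 \frac{0}{-4} = - 6 \cdot 0 \left(- \frac{1}{4}\right) = \left(-6\right) 0 = 0$)
$Q = -12$ ($Q = \left(1 - 4\right) 4 = \left(-3\right) 4 = -12$)
$80 - 97 \left(2 + I{\left(-1,-4 \right)}\right) \left(1 + p{\left(-5 \right)}\right) Q = 80 - 97 \left(2 + 0\right) \left(1 + 5\right) \left(-12\right) = 80 - 97 \cdot 2 \cdot 6 \left(-12\right) = 80 - 97 \cdot 12 \left(-12\right) = 80 - -13968 = 80 + 13968 = 14048$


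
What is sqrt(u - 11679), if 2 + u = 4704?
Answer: I*sqrt(6977) ≈ 83.528*I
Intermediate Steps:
u = 4702 (u = -2 + 4704 = 4702)
sqrt(u - 11679) = sqrt(4702 - 11679) = sqrt(-6977) = I*sqrt(6977)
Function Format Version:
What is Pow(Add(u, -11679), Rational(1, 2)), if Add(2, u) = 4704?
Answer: Mul(I, Pow(6977, Rational(1, 2))) ≈ Mul(83.528, I)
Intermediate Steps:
u = 4702 (u = Add(-2, 4704) = 4702)
Pow(Add(u, -11679), Rational(1, 2)) = Pow(Add(4702, -11679), Rational(1, 2)) = Pow(-6977, Rational(1, 2)) = Mul(I, Pow(6977, Rational(1, 2)))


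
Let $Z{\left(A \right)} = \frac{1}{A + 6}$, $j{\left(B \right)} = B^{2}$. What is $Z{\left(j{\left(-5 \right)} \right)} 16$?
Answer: $\frac{16}{31} \approx 0.51613$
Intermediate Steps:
$Z{\left(A \right)} = \frac{1}{6 + A}$
$Z{\left(j{\left(-5 \right)} \right)} 16 = \frac{1}{6 + \left(-5\right)^{2}} \cdot 16 = \frac{1}{6 + 25} \cdot 16 = \frac{1}{31} \cdot 16 = \frac{16}{31}$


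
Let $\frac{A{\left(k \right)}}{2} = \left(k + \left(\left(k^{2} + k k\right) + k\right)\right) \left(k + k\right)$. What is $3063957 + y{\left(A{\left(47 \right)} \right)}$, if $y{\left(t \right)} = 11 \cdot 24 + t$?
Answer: $3912477$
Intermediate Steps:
$A{\left(k \right)} = 4 k \left(2 k + 2 k^{2}\right)$ ($A{\left(k \right)} = 2 \left(k + \left(\left(k^{2} + k k\right) + k\right)\right) \left(k + k\right) = 2 \left(k + \left(\left(k^{2} + k^{2}\right) + k\right)\right) 2 k = 2 \left(k + \left(2 k^{2} + k\right)\right) 2 k = 2 \left(k + \left(k + 2 k^{2}\right)\right) 2 k = 2 \left(2 k + 2 k^{2}\right) 2 k = 2 \cdot 2 k \left(2 k + 2 k^{2}\right) = 4 k \left(2 k + 2 k^{2}\right)$)
$y{\left(t \right)} = 264 + t$
$3063957 + y{\left(A{\left(47 \right)} \right)} = 3063957 + \left(264 + 8 \cdot 47^{2} \left(1 + 47\right)\right) = 3063957 + \left(264 + 8 \cdot 2209 \cdot 48\right) = 3063957 + \left(264 + 848256\right) = 3063957 + 848520 = 3912477$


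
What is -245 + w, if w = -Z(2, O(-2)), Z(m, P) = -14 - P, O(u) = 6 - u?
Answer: -223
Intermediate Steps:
w = 22 (w = -(-14 - (6 - 1*(-2))) = -(-14 - (6 + 2)) = -(-14 - 1*8) = -(-14 - 8) = -1*(-22) = 22)
-245 + w = -245 + 22 = -223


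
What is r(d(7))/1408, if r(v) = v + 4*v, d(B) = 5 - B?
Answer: -5/704 ≈ -0.0071023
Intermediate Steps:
r(v) = 5*v
r(d(7))/1408 = (5*(5 - 1*7))/1408 = (5*(5 - 7))*(1/1408) = (5*(-2))*(1/1408) = -10*1/1408 = -5/704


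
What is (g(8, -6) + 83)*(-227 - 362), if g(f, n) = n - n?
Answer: -48887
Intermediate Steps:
g(f, n) = 0
(g(8, -6) + 83)*(-227 - 362) = (0 + 83)*(-227 - 362) = 83*(-589) = -48887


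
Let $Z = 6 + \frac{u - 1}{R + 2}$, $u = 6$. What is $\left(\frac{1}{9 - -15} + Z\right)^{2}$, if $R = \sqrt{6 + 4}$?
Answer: $\frac{15025}{576} + \frac{175 \sqrt{10}}{24} \approx 49.143$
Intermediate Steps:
$R = \sqrt{10} \approx 3.1623$
$Z = 6 + \frac{5}{2 + \sqrt{10}}$ ($Z = 6 + \frac{6 - 1}{\sqrt{10} + 2} = 6 + \frac{5}{2 + \sqrt{10}} \approx 6.9686$)
$\left(\frac{1}{9 - -15} + Z\right)^{2} = \left(\frac{1}{9 - -15} + \left(\frac{13}{3} + \frac{5 \sqrt{10}}{6}\right)\right)^{2} = \left(\frac{1}{9 + 15} + \left(\frac{13}{3} + \frac{5 \sqrt{10}}{6}\right)\right)^{2} = \left(\frac{1}{24} + \left(\frac{13}{3} + \frac{5 \sqrt{10}}{6}\right)\right)^{2} = \left(\frac{35}{8} + \frac{5 \sqrt{10}}{6}\right)^{2}$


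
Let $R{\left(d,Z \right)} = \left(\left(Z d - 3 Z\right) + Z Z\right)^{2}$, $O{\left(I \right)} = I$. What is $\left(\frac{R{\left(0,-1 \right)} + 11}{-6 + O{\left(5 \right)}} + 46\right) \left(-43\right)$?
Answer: $-817$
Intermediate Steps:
$R{\left(d,Z \right)} = \left(Z^{2} - 3 Z + Z d\right)^{2}$ ($R{\left(d,Z \right)} = \left(\left(- 3 Z + Z d\right) + Z^{2}\right)^{2} = \left(Z^{2} - 3 Z + Z d\right)^{2}$)
$\left(\frac{R{\left(0,-1 \right)} + 11}{-6 + O{\left(5 \right)}} + 46\right) \left(-43\right) = \left(\frac{\left(-1\right)^{2} \left(-3 - 1 + 0\right)^{2} + 11}{-6 + 5} + 46\right) \left(-43\right) = \left(\frac{1 \left(-4\right)^{2} + 11}{-1} + 46\right) \left(-43\right) = \left(\left(1 \cdot 16 + 11\right) \left(-1\right) + 46\right) \left(-43\right) = \left(\left(16 + 11\right) \left(-1\right) + 46\right) \left(-43\right) = \left(27 \left(-1\right) + 46\right) \left(-43\right) = \left(-27 + 46\right) \left(-43\right) = 19 \left(-43\right) = -817$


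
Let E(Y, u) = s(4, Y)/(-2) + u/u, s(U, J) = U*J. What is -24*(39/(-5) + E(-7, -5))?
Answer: -864/5 ≈ -172.80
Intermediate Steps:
s(U, J) = J*U
E(Y, u) = 1 - 2*Y (E(Y, u) = (Y*4)/(-2) + u/u = (4*Y)*(-½) + 1 = -2*Y + 1 = 1 - 2*Y)
-24*(39/(-5) + E(-7, -5)) = -24*(39/(-5) + (1 - 2*(-7))) = -24*(39*(-⅕) + (1 + 14)) = -24*(-39/5 + 15) = -24*36/5 = -864/5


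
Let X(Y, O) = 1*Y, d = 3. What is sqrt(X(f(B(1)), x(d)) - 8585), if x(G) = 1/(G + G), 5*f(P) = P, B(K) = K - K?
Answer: I*sqrt(8585) ≈ 92.655*I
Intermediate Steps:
B(K) = 0
f(P) = P/5
x(G) = 1/(2*G)
X(Y, O) = Y
sqrt(X(f(B(1)), x(d)) - 8585) = sqrt((1/5)*0 - 8585) = sqrt(0 - 8585) = sqrt(-8585) = I*sqrt(8585)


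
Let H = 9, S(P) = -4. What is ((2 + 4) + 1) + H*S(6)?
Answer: -29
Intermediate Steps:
((2 + 4) + 1) + H*S(6) = ((2 + 4) + 1) + 9*(-4) = (6 + 1) - 36 = 7 - 36 = -29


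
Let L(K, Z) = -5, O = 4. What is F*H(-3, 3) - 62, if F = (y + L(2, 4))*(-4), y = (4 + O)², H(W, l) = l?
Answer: -770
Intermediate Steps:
y = 64 (y = (4 + 4)² = 8² = 64)
F = -236 (F = (64 - 5)*(-4) = 59*(-4) = -236)
F*H(-3, 3) - 62 = -236*3 - 62 = -708 - 62 = -770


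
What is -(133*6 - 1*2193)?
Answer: 1395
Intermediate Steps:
-(133*6 - 1*2193) = -(798 - 2193) = -1*(-1395) = 1395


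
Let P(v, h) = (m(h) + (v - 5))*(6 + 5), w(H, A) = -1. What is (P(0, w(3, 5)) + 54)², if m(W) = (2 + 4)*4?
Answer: 69169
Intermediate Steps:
m(W) = 24 (m(W) = 6*4 = 24)
P(v, h) = 209 + 11*v (P(v, h) = (24 + (v - 5))*(6 + 5) = (24 + (-5 + v))*11 = (19 + v)*11 = 209 + 11*v)
(P(0, w(3, 5)) + 54)² = ((209 + 11*0) + 54)² = ((209 + 0) + 54)² = (209 + 54)² = 263² = 69169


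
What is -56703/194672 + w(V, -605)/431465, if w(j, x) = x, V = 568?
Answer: -4916627291/16798830896 ≈ -0.29268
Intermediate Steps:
-56703/194672 + w(V, -605)/431465 = -56703/194672 - 605/431465 = -56703*1/194672 - 605*1/431465 = -56703/194672 - 121/86293 = -4916627291/16798830896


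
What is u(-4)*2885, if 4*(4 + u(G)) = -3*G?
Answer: -2885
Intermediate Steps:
u(G) = -4 - 3*G/4 (u(G) = -4 + (-3*G)/4 = -4 - 3*G/4)
u(-4)*2885 = (-4 - ¾*(-4))*2885 = (-4 + 3)*2885 = -1*2885 = -2885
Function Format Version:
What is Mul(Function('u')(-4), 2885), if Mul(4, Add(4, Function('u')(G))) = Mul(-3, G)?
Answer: -2885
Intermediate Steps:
Function('u')(G) = Add(-4, Mul(Rational(-3, 4), G)) (Function('u')(G) = Add(-4, Mul(Rational(1, 4), Mul(-3, G))) = Add(-4, Mul(Rational(-3, 4), G)))
Mul(Function('u')(-4), 2885) = Mul(Add(-4, Mul(Rational(-3, 4), -4)), 2885) = Mul(Add(-4, 3), 2885) = Mul(-1, 2885) = -2885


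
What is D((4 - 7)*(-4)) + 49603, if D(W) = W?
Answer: 49615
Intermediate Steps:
D((4 - 7)*(-4)) + 49603 = (4 - 7)*(-4) + 49603 = -3*(-4) + 49603 = 12 + 49603 = 49615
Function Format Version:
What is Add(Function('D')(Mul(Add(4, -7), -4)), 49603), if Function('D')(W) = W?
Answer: 49615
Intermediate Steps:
Add(Function('D')(Mul(Add(4, -7), -4)), 49603) = Add(Mul(Add(4, -7), -4), 49603) = Add(Mul(-3, -4), 49603) = Add(12, 49603) = 49615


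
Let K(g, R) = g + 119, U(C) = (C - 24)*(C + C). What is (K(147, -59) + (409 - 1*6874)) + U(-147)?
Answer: 44075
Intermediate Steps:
U(C) = 2*C*(-24 + C) (U(C) = (-24 + C)*(2*C) = 2*C*(-24 + C))
K(g, R) = 119 + g
(K(147, -59) + (409 - 1*6874)) + U(-147) = ((119 + 147) + (409 - 1*6874)) + 2*(-147)*(-24 - 147) = (266 + (409 - 6874)) + 2*(-147)*(-171) = (266 - 6465) + 50274 = -6199 + 50274 = 44075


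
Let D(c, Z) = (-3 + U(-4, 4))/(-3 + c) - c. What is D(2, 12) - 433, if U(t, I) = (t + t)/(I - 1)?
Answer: -1288/3 ≈ -429.33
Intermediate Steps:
U(t, I) = 2*t/(-1 + I) (U(t, I) = (2*t)/(-1 + I) = 2*t/(-1 + I))
D(c, Z) = -c - 17/(3*(-3 + c)) (D(c, Z) = (-3 + 2*(-4)/(-1 + 4))/(-3 + c) - c = (-3 + 2*(-4)/3)/(-3 + c) - c = (-3 + 2*(-4)*(⅓))/(-3 + c) - c = (-3 - 8/3)/(-3 + c) - c = -17/(3*(-3 + c)) - c = -c - 17/(3*(-3 + c)))
D(2, 12) - 433 = (-17/3 - 1*2² + 3*2)/(-3 + 2) - 433 = (-17/3 - 1*4 + 6)/(-1) - 433 = -(-17/3 - 4 + 6) - 433 = -1*(-11/3) - 433 = 11/3 - 433 = -1288/3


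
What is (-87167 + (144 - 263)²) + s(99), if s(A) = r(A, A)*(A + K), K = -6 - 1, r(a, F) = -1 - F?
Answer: -82206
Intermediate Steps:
K = -7
s(A) = (-1 - A)*(-7 + A) (s(A) = (-1 - A)*(A - 7) = (-1 - A)*(-7 + A))
(-87167 + (144 - 263)²) + s(99) = (-87167 + (144 - 263)²) - (1 + 99)*(-7 + 99) = (-87167 + (-119)²) - 1*100*92 = (-87167 + 14161) - 9200 = -73006 - 9200 = -82206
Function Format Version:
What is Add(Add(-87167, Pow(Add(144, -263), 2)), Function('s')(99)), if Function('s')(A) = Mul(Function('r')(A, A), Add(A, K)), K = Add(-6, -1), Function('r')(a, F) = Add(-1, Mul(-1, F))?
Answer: -82206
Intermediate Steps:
K = -7
Function('s')(A) = Mul(Add(-1, Mul(-1, A)), Add(-7, A)) (Function('s')(A) = Mul(Add(-1, Mul(-1, A)), Add(A, -7)) = Mul(Add(-1, Mul(-1, A)), Add(-7, A)))
Add(Add(-87167, Pow(Add(144, -263), 2)), Function('s')(99)) = Add(Add(-87167, Pow(Add(144, -263), 2)), Mul(-1, Add(1, 99), Add(-7, 99))) = Add(Add(-87167, Pow(-119, 2)), Mul(-1, 100, 92)) = Add(Add(-87167, 14161), -9200) = Add(-73006, -9200) = -82206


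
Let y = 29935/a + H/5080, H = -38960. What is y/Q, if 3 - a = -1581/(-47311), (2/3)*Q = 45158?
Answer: 10572214991/71023057344 ≈ 0.14886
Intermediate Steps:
Q = 67737 (Q = (3/2)*45158 = 67737)
a = 8256/2783 (a = 3 - (-1581)/(-47311) = 3 - (-1581)*(-1)/47311 = 3 - 1*93/2783 = 3 - 93/2783 = 8256/2783 ≈ 2.9666)
y = 10572214991/1048512 (y = 29935/(8256/2783) - 38960/5080 = 29935*(2783/8256) - 38960*1/5080 = 83309105/8256 - 974/127 = 10572214991/1048512 ≈ 10083.)
y/Q = (10572214991/1048512)/67737 = (10572214991/1048512)*(1/67737) = 10572214991/71023057344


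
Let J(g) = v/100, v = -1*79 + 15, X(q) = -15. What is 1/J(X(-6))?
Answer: -25/16 ≈ -1.5625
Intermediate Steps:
v = -64 (v = -79 + 15 = -64)
J(g) = -16/25 (J(g) = -64/100 = -64*1/100 = -16/25)
1/J(X(-6)) = 1/(-16/25) = -25/16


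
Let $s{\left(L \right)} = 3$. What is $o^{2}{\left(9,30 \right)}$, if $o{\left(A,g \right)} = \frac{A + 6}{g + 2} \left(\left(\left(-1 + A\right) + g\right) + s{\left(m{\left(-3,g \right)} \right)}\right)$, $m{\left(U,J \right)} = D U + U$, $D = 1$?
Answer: $\frac{378225}{1024} \approx 369.36$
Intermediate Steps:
$m{\left(U,J \right)} = 2 U$ ($m{\left(U,J \right)} = 1 U + U = U + U = 2 U$)
$o{\left(A,g \right)} = \frac{\left(6 + A\right) \left(2 + A + g\right)}{2 + g}$ ($o{\left(A,g \right)} = \frac{A + 6}{g + 2} \left(\left(\left(-1 + A\right) + g\right) + 3\right) = \frac{6 + A}{2 + g} \left(\left(-1 + A + g\right) + 3\right) = \frac{6 + A}{2 + g} \left(2 + A + g\right) = \frac{\left(6 + A\right) \left(2 + A + g\right)}{2 + g}$)
$o^{2}{\left(9,30 \right)} = \left(\frac{12 + 9^{2} + 6 \cdot 30 + 8 \cdot 9 + 9 \cdot 30}{2 + 30}\right)^{2} = \left(\frac{12 + 81 + 180 + 72 + 270}{32}\right)^{2} = \left(\frac{1}{32} \cdot 615\right)^{2} = \left(\frac{615}{32}\right)^{2} = \frac{378225}{1024}$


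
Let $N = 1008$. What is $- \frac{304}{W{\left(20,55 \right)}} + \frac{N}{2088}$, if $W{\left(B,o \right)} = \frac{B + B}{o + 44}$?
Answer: $- \frac{109028}{145} \approx -751.92$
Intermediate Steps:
$W{\left(B,o \right)} = \frac{2 B}{44 + o}$
$- \frac{304}{W{\left(20,55 \right)}} + \frac{N}{2088} = - \frac{304}{2 \cdot 20 \frac{1}{44 + 55}} + \frac{1008}{2088} = - \frac{304}{2 \cdot 20 \cdot \frac{1}{99}} + 1008 \cdot \frac{1}{2088} = - \frac{304}{2 \cdot 20 \cdot \frac{1}{99}} + \frac{14}{29} = - \frac{304}{\frac{40}{99}} + \frac{14}{29} = \left(-304\right) \frac{99}{40} + \frac{14}{29} = - \frac{3762}{5} + \frac{14}{29} = - \frac{109028}{145}$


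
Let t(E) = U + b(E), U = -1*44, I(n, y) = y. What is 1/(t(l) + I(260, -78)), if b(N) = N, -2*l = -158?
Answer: -1/43 ≈ -0.023256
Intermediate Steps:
l = 79 (l = -½*(-158) = 79)
U = -44
t(E) = -44 + E
1/(t(l) + I(260, -78)) = 1/((-44 + 79) - 78) = 1/(35 - 78) = 1/(-43) = -1/43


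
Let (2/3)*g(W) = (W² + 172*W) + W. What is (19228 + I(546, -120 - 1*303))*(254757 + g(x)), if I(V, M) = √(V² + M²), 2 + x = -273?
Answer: 5707485696 + 890496*√53005 ≈ 5.9125e+9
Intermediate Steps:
x = -275 (x = -2 - 273 = -275)
g(W) = 3*W²/2 + 519*W/2 (g(W) = 3*((W² + 172*W) + W)/2 = 3*(W² + 173*W)/2 = 3*W²/2 + 519*W/2)
I(V, M) = √(M² + V²)
(19228 + I(546, -120 - 1*303))*(254757 + g(x)) = (19228 + √((-120 - 1*303)² + 546²))*(254757 + (3/2)*(-275)*(173 - 275)) = (19228 + √((-120 - 303)² + 298116))*(254757 + (3/2)*(-275)*(-102)) = (19228 + √((-423)² + 298116))*(254757 + 42075) = (19228 + √(178929 + 298116))*296832 = (19228 + √477045)*296832 = (19228 + 3*√53005)*296832 = 5707485696 + 890496*√53005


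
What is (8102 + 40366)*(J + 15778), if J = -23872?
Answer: -392299992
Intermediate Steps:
(8102 + 40366)*(J + 15778) = (8102 + 40366)*(-23872 + 15778) = 48468*(-8094) = -392299992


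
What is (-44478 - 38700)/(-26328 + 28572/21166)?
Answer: 146712129/46435823 ≈ 3.1595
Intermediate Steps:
(-44478 - 38700)/(-26328 + 28572/21166) = -83178/(-26328 + 28572*(1/21166)) = -83178/(-26328 + 14286/10583) = -83178/(-278614938/10583) = -83178*(-10583/278614938) = 146712129/46435823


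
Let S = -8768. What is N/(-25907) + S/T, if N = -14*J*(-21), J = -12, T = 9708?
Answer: -6889384/8982327 ≈ -0.76699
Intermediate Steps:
N = -3528 (N = -14*(-12)*(-21) = 168*(-21) = -3528)
N/(-25907) + S/T = -3528/(-25907) - 8768/9708 = -3528*(-1/25907) - 8768*1/9708 = 504/3701 - 2192/2427 = -6889384/8982327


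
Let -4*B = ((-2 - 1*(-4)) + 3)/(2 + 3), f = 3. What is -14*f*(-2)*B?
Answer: -21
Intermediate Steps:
B = -¼ (B = -((-2 - 1*(-4)) + 3)/(4*(2 + 3)) = -((-2 + 4) + 3)/(4*5) = -(2 + 3)/(4*5) = -5/(4*5) = -¼*1 = -¼ ≈ -0.25000)
-14*f*(-2)*B = -14*3*(-2)*(-1)/4 = -(-84)*(-1)/4 = -14*3/2 = -21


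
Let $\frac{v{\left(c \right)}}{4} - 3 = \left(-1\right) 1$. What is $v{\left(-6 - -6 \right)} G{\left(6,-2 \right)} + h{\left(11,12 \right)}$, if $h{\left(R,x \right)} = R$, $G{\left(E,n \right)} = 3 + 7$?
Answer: $91$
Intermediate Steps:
$G{\left(E,n \right)} = 10$
$v{\left(c \right)} = 8$ ($v{\left(c \right)} = 12 + 4 \left(\left(-1\right) 1\right) = 12 + 4 \left(-1\right) = 12 - 4 = 8$)
$v{\left(-6 - -6 \right)} G{\left(6,-2 \right)} + h{\left(11,12 \right)} = 8 \cdot 10 + 11 = 80 + 11 = 91$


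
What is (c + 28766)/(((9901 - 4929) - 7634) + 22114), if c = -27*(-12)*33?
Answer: 19729/9726 ≈ 2.0285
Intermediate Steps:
c = 10692 (c = 324*33 = 10692)
(c + 28766)/(((9901 - 4929) - 7634) + 22114) = (10692 + 28766)/(((9901 - 4929) - 7634) + 22114) = 39458/((4972 - 7634) + 22114) = 39458/(-2662 + 22114) = 39458/19452 = 39458*(1/19452) = 19729/9726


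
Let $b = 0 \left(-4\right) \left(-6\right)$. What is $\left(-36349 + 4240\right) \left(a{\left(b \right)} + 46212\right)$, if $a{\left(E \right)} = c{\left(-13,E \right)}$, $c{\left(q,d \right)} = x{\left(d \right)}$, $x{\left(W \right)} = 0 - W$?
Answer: $-1483821108$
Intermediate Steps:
$x{\left(W \right)} = - W$
$c{\left(q,d \right)} = - d$
$b = 0$ ($b = 0 \left(-6\right) = 0$)
$a{\left(E \right)} = - E$
$\left(-36349 + 4240\right) \left(a{\left(b \right)} + 46212\right) = \left(-36349 + 4240\right) \left(\left(-1\right) 0 + 46212\right) = - 32109 \left(0 + 46212\right) = \left(-32109\right) 46212 = -1483821108$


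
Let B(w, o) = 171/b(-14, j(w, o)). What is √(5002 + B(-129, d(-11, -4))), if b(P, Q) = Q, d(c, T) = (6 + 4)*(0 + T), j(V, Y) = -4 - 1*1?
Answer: √124195/5 ≈ 70.483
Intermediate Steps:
j(V, Y) = -5 (j(V, Y) = -4 - 1 = -5)
d(c, T) = 10*T
B(w, o) = -171/5 (B(w, o) = 171/(-5) = 171*(-⅕) = -171/5)
√(5002 + B(-129, d(-11, -4))) = √(5002 - 171/5) = √(24839/5) = √124195/5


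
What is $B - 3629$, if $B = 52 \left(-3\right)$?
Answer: $-3785$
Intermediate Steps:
$B = -156$
$B - 3629 = -156 - 3629 = -3785$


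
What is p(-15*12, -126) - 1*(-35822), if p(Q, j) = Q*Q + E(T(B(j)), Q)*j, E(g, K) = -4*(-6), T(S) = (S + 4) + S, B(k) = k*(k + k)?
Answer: 65198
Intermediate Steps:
B(k) = 2*k² (B(k) = k*(2*k) = 2*k²)
T(S) = 4 + 2*S (T(S) = (4 + S) + S = 4 + 2*S)
E(g, K) = 24
p(Q, j) = Q² + 24*j (p(Q, j) = Q*Q + 24*j = Q² + 24*j)
p(-15*12, -126) - 1*(-35822) = ((-15*12)² + 24*(-126)) - 1*(-35822) = ((-180)² - 3024) + 35822 = (32400 - 3024) + 35822 = 29376 + 35822 = 65198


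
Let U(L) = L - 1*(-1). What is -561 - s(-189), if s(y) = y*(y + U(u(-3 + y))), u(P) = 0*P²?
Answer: -36093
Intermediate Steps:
u(P) = 0
U(L) = 1 + L (U(L) = L + 1 = 1 + L)
s(y) = y*(1 + y) (s(y) = y*(y + (1 + 0)) = y*(y + 1) = y*(1 + y))
-561 - s(-189) = -561 - (-189)*(1 - 189) = -561 - (-189)*(-188) = -561 - 1*35532 = -561 - 35532 = -36093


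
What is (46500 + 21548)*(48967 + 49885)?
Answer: 6726680896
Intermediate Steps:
(46500 + 21548)*(48967 + 49885) = 68048*98852 = 6726680896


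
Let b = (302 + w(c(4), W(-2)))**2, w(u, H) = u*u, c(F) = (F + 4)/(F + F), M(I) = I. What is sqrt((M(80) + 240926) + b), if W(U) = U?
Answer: sqrt(332815) ≈ 576.90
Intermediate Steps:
c(F) = (4 + F)/(2*F) (c(F) = (4 + F)/((2*F)) = (4 + F)*(1/(2*F)) = (4 + F)/(2*F))
w(u, H) = u**2
b = 91809 (b = (302 + ((1/2)*(4 + 4)/4)**2)**2 = (302 + ((1/2)*(1/4)*8)**2)**2 = (302 + 1**2)**2 = (302 + 1)**2 = 303**2 = 91809)
sqrt((M(80) + 240926) + b) = sqrt((80 + 240926) + 91809) = sqrt(241006 + 91809) = sqrt(332815)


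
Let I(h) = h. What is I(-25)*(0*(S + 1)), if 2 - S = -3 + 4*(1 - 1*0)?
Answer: 0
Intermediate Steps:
S = 1 (S = 2 - (-3 + 4*(1 - 1*0)) = 2 - (-3 + 4*(1 + 0)) = 2 - (-3 + 4*1) = 2 - (-3 + 4) = 2 - 1*1 = 2 - 1 = 1)
I(-25)*(0*(S + 1)) = -0*(1 + 1) = -0*2 = -25*0 = 0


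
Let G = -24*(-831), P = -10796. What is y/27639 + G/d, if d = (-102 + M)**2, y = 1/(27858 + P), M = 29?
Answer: 9405124074721/2513031797322 ≈ 3.7425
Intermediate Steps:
G = 19944
y = 1/17062 (y = 1/(27858 - 10796) = 1/17062 ≈ 5.8610e-5)
d = 5329 (d = (-102 + 29)**2 = (-73)**2 = 5329)
y/27639 + G/d = (1/17062)/27639 + 19944/5329 = (1/17062)*(1/27639) + 19944*(1/5329) = 1/471576618 + 19944/5329 = 9405124074721/2513031797322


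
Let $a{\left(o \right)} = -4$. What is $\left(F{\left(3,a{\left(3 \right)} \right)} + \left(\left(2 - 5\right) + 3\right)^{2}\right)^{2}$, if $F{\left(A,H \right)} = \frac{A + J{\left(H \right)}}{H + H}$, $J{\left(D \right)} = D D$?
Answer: $\frac{361}{64} \approx 5.6406$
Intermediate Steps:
$J{\left(D \right)} = D^{2}$
$F{\left(A,H \right)} = \frac{A + H^{2}}{2 H}$ ($F{\left(A,H \right)} = \frac{A + H^{2}}{H + H} = \frac{A + H^{2}}{2 H}$)
$\left(F{\left(3,a{\left(3 \right)} \right)} + \left(\left(2 - 5\right) + 3\right)^{2}\right)^{2} = \left(\frac{3 + \left(-4\right)^{2}}{2 \left(-4\right)} + \left(\left(2 - 5\right) + 3\right)^{2}\right)^{2} = \left(\frac{1}{2} \left(- \frac{1}{4}\right) \left(3 + 16\right) + \left(\left(2 - 5\right) + 3\right)^{2}\right)^{2} = \left(\frac{1}{2} \left(- \frac{1}{4}\right) 19 + \left(-3 + 3\right)^{2}\right)^{2} = \left(- \frac{19}{8} + 0^{2}\right)^{2} = \left(- \frac{19}{8} + 0\right)^{2} = \left(- \frac{19}{8}\right)^{2} = \frac{361}{64}$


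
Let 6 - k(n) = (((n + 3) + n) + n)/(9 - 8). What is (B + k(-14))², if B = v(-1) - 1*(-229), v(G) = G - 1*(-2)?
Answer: 75625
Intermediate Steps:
v(G) = 2 + G (v(G) = G + 2 = 2 + G)
k(n) = 3 - 3*n (k(n) = 6 - (((n + 3) + n) + n)/(9 - 8) = 6 - (((3 + n) + n) + n)/1 = 6 - ((3 + 2*n) + n) = 6 - (3 + 3*n) = 6 + (-3 - 3*n) = 3 - 3*n)
B = 230 (B = (2 - 1) - 1*(-229) = 1 + 229 = 230)
(B + k(-14))² = (230 + (3 - 3*(-14)))² = (230 + (3 + 42))² = (230 + 45)² = 275² = 75625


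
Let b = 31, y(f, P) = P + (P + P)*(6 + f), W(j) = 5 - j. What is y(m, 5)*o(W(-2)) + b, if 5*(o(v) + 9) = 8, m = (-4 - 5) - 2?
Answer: 364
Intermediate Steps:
m = -11 (m = -9 - 2 = -11)
y(f, P) = P + 2*P*(6 + f) (y(f, P) = P + (2*P)*(6 + f) = P + 2*P*(6 + f))
o(v) = -37/5 (o(v) = -9 + (⅕)*8 = -9 + 8/5 = -37/5)
y(m, 5)*o(W(-2)) + b = (5*(13 + 2*(-11)))*(-37/5) + 31 = (5*(13 - 22))*(-37/5) + 31 = (5*(-9))*(-37/5) + 31 = -45*(-37/5) + 31 = 333 + 31 = 364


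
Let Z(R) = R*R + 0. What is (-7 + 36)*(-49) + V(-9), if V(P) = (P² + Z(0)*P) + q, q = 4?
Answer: -1336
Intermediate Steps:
Z(R) = R² (Z(R) = R² + 0 = R²)
V(P) = 4 + P² (V(P) = (P² + 0²*P) + 4 = (P² + 0*P) + 4 = (P² + 0) + 4 = P² + 4 = 4 + P²)
(-7 + 36)*(-49) + V(-9) = (-7 + 36)*(-49) + (4 + (-9)²) = 29*(-49) + (4 + 81) = -1421 + 85 = -1336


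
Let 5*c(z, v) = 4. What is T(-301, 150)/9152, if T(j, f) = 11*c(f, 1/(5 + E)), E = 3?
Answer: 1/1040 ≈ 0.00096154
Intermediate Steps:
c(z, v) = 4/5 (c(z, v) = (1/5)*4 = 4/5)
T(j, f) = 44/5 (T(j, f) = 11*(4/5) = 44/5)
T(-301, 150)/9152 = (44/5)/9152 = (44/5)*(1/9152) = 1/1040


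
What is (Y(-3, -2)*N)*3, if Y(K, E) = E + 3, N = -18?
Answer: -54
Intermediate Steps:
Y(K, E) = 3 + E
(Y(-3, -2)*N)*3 = ((3 - 2)*(-18))*3 = (1*(-18))*3 = -18*3 = -54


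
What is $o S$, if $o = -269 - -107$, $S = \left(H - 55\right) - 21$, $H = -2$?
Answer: $12636$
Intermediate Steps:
$S = -78$ ($S = \left(-2 - 55\right) - 21 = -57 - 21 = -78$)
$o = -162$ ($o = -269 + 107 = -162$)
$o S = \left(-162\right) \left(-78\right) = 12636$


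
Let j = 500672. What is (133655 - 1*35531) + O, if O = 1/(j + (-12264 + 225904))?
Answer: 70091150689/714312 ≈ 98124.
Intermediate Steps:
O = 1/714312 (O = 1/(500672 + (-12264 + 225904)) = 1/(500672 + 213640) = 1/714312 ≈ 1.3999e-6)
(133655 - 1*35531) + O = (133655 - 1*35531) + 1/714312 = (133655 - 35531) + 1/714312 = 98124 + 1/714312 = 70091150689/714312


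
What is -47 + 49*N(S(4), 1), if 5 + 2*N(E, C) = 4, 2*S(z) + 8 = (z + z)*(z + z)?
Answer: -143/2 ≈ -71.500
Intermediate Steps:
S(z) = -4 + 2*z**2 (S(z) = -4 + ((z + z)*(z + z))/2 = -4 + ((2*z)*(2*z))/2 = -4 + (4*z**2)/2 = -4 + 2*z**2)
N(E, C) = -1/2 (N(E, C) = -5/2 + (1/2)*4 = -5/2 + 2 = -1/2)
-47 + 49*N(S(4), 1) = -47 + 49*(-1/2) = -47 - 49/2 = -143/2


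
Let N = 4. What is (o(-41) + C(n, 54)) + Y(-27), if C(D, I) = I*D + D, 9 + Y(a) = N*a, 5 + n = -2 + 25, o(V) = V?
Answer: 832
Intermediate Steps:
n = 18 (n = -5 + (-2 + 25) = -5 + 23 = 18)
Y(a) = -9 + 4*a
C(D, I) = D + D*I (C(D, I) = D*I + D = D + D*I)
(o(-41) + C(n, 54)) + Y(-27) = (-41 + 18*(1 + 54)) + (-9 + 4*(-27)) = (-41 + 18*55) + (-9 - 108) = (-41 + 990) - 117 = 949 - 117 = 832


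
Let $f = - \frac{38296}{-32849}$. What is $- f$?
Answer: $- \frac{38296}{32849} \approx -1.1658$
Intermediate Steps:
$f = \frac{38296}{32849}$ ($f = \left(-38296\right) \left(- \frac{1}{32849}\right) = \frac{38296}{32849} \approx 1.1658$)
$- f = \left(-1\right) \frac{38296}{32849} = - \frac{38296}{32849}$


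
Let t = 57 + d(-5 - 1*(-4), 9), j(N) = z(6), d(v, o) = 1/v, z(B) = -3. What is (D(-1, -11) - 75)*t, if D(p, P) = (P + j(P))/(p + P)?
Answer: -12404/3 ≈ -4134.7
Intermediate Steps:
j(N) = -3
t = 56 (t = 57 + 1/(-5 - 1*(-4)) = 57 + 1/(-5 + 4) = 57 + 1/(-1) = 57 - 1 = 56)
D(p, P) = (-3 + P)/(P + p) (D(p, P) = (P - 3)/(p + P) = (-3 + P)/(P + p))
(D(-1, -11) - 75)*t = ((-3 - 11)/(-11 - 1) - 75)*56 = (-14/(-12) - 75)*56 = (-1/12*(-14) - 75)*56 = (7/6 - 75)*56 = -443/6*56 = -12404/3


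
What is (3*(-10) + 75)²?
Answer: 2025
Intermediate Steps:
(3*(-10) + 75)² = (-30 + 75)² = 45² = 2025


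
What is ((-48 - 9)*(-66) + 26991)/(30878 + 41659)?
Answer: 10251/24179 ≈ 0.42396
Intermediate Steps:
((-48 - 9)*(-66) + 26991)/(30878 + 41659) = (-57*(-66) + 26991)/72537 = (3762 + 26991)*(1/72537) = 30753*(1/72537) = 10251/24179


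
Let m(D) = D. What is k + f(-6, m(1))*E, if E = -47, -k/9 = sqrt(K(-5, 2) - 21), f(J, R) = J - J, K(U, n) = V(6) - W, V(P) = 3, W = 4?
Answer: -9*I*sqrt(22) ≈ -42.214*I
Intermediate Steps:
K(U, n) = -1 (K(U, n) = 3 - 1*4 = 3 - 4 = -1)
f(J, R) = 0
k = -9*I*sqrt(22) (k = -9*sqrt(-1 - 21) = -9*I*sqrt(22) ≈ -42.214*I)
k + f(-6, m(1))*E = -9*I*sqrt(22) + 0*(-47) = -9*I*sqrt(22) + 0 = -9*I*sqrt(22)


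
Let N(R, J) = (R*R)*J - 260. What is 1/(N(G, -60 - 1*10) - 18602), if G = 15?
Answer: -1/34612 ≈ -2.8892e-5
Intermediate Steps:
N(R, J) = -260 + J*R² (N(R, J) = R²*J - 260 = J*R² - 260 = -260 + J*R²)
1/(N(G, -60 - 1*10) - 18602) = 1/((-260 + (-60 - 1*10)*15²) - 18602) = 1/((-260 + (-60 - 10)*225) - 18602) = 1/((-260 - 70*225) - 18602) = 1/((-260 - 15750) - 18602) = 1/(-16010 - 18602) = 1/(-34612) = -1/34612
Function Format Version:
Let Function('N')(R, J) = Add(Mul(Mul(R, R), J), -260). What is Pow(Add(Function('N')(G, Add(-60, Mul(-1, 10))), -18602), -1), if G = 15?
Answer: Rational(-1, 34612) ≈ -2.8892e-5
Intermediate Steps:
Function('N')(R, J) = Add(-260, Mul(J, Pow(R, 2))) (Function('N')(R, J) = Add(Mul(Pow(R, 2), J), -260) = Add(Mul(J, Pow(R, 2)), -260) = Add(-260, Mul(J, Pow(R, 2))))
Pow(Add(Function('N')(G, Add(-60, Mul(-1, 10))), -18602), -1) = Pow(Add(Add(-260, Mul(Add(-60, Mul(-1, 10)), Pow(15, 2))), -18602), -1) = Pow(Add(Add(-260, Mul(Add(-60, -10), 225)), -18602), -1) = Pow(Add(Add(-260, Mul(-70, 225)), -18602), -1) = Pow(Add(Add(-260, -15750), -18602), -1) = Pow(Add(-16010, -18602), -1) = Pow(-34612, -1) = Rational(-1, 34612)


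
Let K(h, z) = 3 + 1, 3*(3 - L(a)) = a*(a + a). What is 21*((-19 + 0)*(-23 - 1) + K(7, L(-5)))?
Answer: 9660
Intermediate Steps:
L(a) = 3 - 2*a²/3 (L(a) = 3 - a*(a + a)/3 = 3 - a*2*a/3 = 3 - 2*a²/3)
K(h, z) = 4
21*((-19 + 0)*(-23 - 1) + K(7, L(-5))) = 21*((-19 + 0)*(-23 - 1) + 4) = 21*(-19*(-24) + 4) = 21*(456 + 4) = 21*460 = 9660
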